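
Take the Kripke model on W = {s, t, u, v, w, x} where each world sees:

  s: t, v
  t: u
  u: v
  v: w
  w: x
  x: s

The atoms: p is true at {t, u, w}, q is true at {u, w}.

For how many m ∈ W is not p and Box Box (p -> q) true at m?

2

s: not p is T, Box Box (p -> q) is T. ✓
t: not p is F, Box Box (p -> q) is T. ✗
u: not p is F, Box Box (p -> q) is T. ✗
v: not p is T, Box Box (p -> q) is T. ✓
w: not p is F, Box Box (p -> q) is T. ✗
x: not p is T, Box Box (p -> q) is F. ✗
Satisfying worlds: {s, v}.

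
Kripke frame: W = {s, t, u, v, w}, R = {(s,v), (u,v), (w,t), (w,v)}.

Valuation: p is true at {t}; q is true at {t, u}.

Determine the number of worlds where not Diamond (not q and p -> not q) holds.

s: Diamond (not q and p -> not q) is T. ✗
t: Diamond (not q and p -> not q) is F. ✓
u: Diamond (not q and p -> not q) is T. ✗
v: Diamond (not q and p -> not q) is F. ✓
w: Diamond (not q and p -> not q) is T. ✗
Satisfying worlds: {t, v}.

2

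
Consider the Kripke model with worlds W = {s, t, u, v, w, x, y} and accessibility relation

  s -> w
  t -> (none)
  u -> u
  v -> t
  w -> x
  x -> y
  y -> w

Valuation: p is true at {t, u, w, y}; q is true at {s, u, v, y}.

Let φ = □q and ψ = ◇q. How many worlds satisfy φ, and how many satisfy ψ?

3 and 2

For □q:
s: successors {w}; q there: w:F. ✗
t: no successors, so □q holds vacuously. ✓
u: successors {u}; q there: u:T. ✓
v: successors {t}; q there: t:F. ✗
w: successors {x}; q there: x:F. ✗
x: successors {y}; q there: y:T. ✓
y: successors {w}; q there: w:F. ✗
— 3 worlds.
For ◇q:
s: successors {w}; q there: w:F. ✗
t: no successors, so ◇q fails. ✗
u: successors {u}; q there: u:T. ✓
v: successors {t}; q there: t:F. ✗
w: successors {x}; q there: x:F. ✗
x: successors {y}; q there: y:T. ✓
y: successors {w}; q there: w:F. ✗
— 2 worlds.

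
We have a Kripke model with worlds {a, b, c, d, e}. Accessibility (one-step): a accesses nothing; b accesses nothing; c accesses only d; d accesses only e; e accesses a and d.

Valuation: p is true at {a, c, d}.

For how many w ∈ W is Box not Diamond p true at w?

4

a: no successors, so Box not Diamond p holds vacuously. ✓
b: no successors, so Box not Diamond p holds vacuously. ✓
c: successors {d}; not Diamond p there: d:T. ✓
d: successors {e}; not Diamond p there: e:F. ✗
e: successors {a, d}; not Diamond p there: a:T, d:T. ✓
Satisfying worlds: {a, b, c, e}.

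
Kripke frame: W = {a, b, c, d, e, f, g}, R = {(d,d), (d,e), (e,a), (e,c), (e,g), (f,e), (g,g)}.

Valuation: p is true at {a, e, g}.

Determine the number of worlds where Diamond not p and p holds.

1

a: Diamond not p is F, p is T. ✗
b: Diamond not p is F, p is F. ✗
c: Diamond not p is F, p is F. ✗
d: Diamond not p is T, p is F. ✗
e: Diamond not p is T, p is T. ✓
f: Diamond not p is F, p is F. ✗
g: Diamond not p is F, p is T. ✗
Satisfying worlds: {e}.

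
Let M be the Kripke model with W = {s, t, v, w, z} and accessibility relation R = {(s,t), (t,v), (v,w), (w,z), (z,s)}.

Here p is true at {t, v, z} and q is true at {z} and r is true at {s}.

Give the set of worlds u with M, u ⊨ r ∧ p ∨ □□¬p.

{t, w}

s: r ∧ p is F, □□¬p is F. ✗
t: r ∧ p is F, □□¬p is T. ✓
v: r ∧ p is F, □□¬p is F. ✗
w: r ∧ p is F, □□¬p is T. ✓
z: r ∧ p is F, □□¬p is F. ✗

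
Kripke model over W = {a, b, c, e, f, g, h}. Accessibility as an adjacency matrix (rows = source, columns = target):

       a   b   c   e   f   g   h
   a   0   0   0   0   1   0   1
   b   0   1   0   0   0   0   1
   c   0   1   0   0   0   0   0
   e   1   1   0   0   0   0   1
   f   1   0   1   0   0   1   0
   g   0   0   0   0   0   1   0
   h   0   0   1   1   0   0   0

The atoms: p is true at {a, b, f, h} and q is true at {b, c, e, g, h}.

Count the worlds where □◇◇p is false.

2

a: successors {f, h}; ◇◇p there: f:T, h:T. ✓
b: successors {b, h}; ◇◇p there: b:T, h:T. ✓
c: successors {b}; ◇◇p there: b:T. ✓
e: successors {a, b, h}; ◇◇p there: a:T, b:T, h:T. ✓
f: successors {a, c, g}; ◇◇p there: a:T, c:T, g:F. ✗
g: successors {g}; ◇◇p there: g:F. ✗
h: successors {c, e}; ◇◇p there: c:T, e:T. ✓
Satisfying worlds: {a, b, c, e, h}.
So □◇◇p fails at the other 2 worlds.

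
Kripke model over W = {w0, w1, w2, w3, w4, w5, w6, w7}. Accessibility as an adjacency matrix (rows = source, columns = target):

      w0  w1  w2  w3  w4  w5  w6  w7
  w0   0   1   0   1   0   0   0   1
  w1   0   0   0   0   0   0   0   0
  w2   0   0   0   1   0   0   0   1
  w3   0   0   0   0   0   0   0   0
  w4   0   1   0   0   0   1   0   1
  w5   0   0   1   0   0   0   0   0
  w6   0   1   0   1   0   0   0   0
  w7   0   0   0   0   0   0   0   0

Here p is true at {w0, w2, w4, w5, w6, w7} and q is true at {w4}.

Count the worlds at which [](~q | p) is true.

w0: successors {w1, w3, w7}; ~q | p there: w1:T, w3:T, w7:T. ✓
w1: no successors, so [](~q | p) holds vacuously. ✓
w2: successors {w3, w7}; ~q | p there: w3:T, w7:T. ✓
w3: no successors, so [](~q | p) holds vacuously. ✓
w4: successors {w1, w5, w7}; ~q | p there: w1:T, w5:T, w7:T. ✓
w5: successors {w2}; ~q | p there: w2:T. ✓
w6: successors {w1, w3}; ~q | p there: w1:T, w3:T. ✓
w7: no successors, so [](~q | p) holds vacuously. ✓
Satisfying worlds: {w0, w1, w2, w3, w4, w5, w6, w7}.

8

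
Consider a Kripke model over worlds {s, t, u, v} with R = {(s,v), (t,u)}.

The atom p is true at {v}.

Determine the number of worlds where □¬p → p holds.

2

s: □¬p is F, p is F. ✓
t: □¬p is T, p is F. ✗
u: □¬p is T, p is F. ✗
v: □¬p is T, p is T. ✓
Satisfying worlds: {s, v}.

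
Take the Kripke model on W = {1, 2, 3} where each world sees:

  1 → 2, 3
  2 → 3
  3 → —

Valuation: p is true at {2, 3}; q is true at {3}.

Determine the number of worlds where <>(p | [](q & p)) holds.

2

1: successors {2, 3}; p | [](q & p) there: 2:T, 3:T. ✓
2: successors {3}; p | [](q & p) there: 3:T. ✓
3: no successors, so <>(p | [](q & p)) fails. ✗
Satisfying worlds: {1, 2}.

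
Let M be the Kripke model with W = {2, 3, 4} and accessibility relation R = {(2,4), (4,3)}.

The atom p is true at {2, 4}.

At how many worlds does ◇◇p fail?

2: successors {4}; ◇p there: 4:F. ✗
3: no successors, so ◇◇p fails. ✗
4: successors {3}; ◇p there: 3:F. ✗
Satisfying worlds: ∅.
So ◇◇p fails at the other 3 worlds.

3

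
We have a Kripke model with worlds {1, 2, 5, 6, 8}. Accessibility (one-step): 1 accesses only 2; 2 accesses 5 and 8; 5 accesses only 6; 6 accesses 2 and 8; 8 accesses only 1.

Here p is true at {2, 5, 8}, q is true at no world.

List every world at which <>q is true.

∅

1: successors {2}; q there: 2:F. ✗
2: successors {5, 8}; q there: 5:F, 8:F. ✗
5: successors {6}; q there: 6:F. ✗
6: successors {2, 8}; q there: 2:F, 8:F. ✗
8: successors {1}; q there: 1:F. ✗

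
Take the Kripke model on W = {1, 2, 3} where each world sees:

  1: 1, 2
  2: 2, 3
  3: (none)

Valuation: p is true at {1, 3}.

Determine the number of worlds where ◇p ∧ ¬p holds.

1: ◇p is T, ¬p is F. ✗
2: ◇p is T, ¬p is T. ✓
3: ◇p is F, ¬p is F. ✗
Satisfying worlds: {2}.

1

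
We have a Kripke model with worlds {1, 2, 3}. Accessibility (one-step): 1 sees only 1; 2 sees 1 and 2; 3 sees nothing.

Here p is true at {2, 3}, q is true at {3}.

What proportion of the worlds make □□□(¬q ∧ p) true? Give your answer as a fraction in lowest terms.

1: successors {1}; □□(¬q ∧ p) there: 1:F. ✗
2: successors {1, 2}; □□(¬q ∧ p) there: 1:F, 2:F. ✗
3: no successors, so □□□(¬q ∧ p) holds vacuously. ✓
That's 1 of 3 worlds, so 1/3.

1/3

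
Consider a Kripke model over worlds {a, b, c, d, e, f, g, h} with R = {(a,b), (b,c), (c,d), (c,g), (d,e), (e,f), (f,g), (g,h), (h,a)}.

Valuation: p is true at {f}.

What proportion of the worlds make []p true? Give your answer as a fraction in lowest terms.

1/8

a: successors {b}; p there: b:F. ✗
b: successors {c}; p there: c:F. ✗
c: successors {d, g}; p there: d:F, g:F. ✗
d: successors {e}; p there: e:F. ✗
e: successors {f}; p there: f:T. ✓
f: successors {g}; p there: g:F. ✗
g: successors {h}; p there: h:F. ✗
h: successors {a}; p there: a:F. ✗
That's 1 of 8 worlds, so 1/8.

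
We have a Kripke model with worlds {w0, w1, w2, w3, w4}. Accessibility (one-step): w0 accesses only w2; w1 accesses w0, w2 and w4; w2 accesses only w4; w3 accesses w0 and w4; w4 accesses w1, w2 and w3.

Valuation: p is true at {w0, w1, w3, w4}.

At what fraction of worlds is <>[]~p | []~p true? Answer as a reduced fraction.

w0: <>[]~p is F, []~p is T. ✓
w1: <>[]~p is T, []~p is F. ✓
w2: <>[]~p is F, []~p is F. ✗
w3: <>[]~p is T, []~p is F. ✓
w4: <>[]~p is F, []~p is F. ✗
That's 3 of 5 worlds, so 3/5.

3/5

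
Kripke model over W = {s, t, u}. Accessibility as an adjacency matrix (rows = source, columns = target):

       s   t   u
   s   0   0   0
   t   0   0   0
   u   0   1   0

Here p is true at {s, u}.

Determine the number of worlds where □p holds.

s: no successors, so □p holds vacuously. ✓
t: no successors, so □p holds vacuously. ✓
u: successors {t}; p there: t:F. ✗
Satisfying worlds: {s, t}.

2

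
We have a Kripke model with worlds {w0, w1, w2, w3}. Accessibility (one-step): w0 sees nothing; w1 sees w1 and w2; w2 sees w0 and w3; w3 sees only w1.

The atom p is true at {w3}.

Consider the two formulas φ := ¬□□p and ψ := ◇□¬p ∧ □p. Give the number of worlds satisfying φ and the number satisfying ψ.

3 and 0

For ¬□□p:
w0: □□p is T. ✗
w1: □□p is F. ✓
w2: □□p is F. ✓
w3: □□p is F. ✓
— 3 worlds.
For ◇□¬p ∧ □p:
w0: ◇□¬p is F, □p is T. ✗
w1: ◇□¬p is T, □p is F. ✗
w2: ◇□¬p is T, □p is F. ✗
w3: ◇□¬p is T, □p is F. ✗
— 0 worlds.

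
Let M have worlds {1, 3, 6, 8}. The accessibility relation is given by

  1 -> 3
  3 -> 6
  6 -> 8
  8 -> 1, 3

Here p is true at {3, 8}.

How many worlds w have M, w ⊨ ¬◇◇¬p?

1: ◇◇¬p is T. ✗
3: ◇◇¬p is F. ✓
6: ◇◇¬p is T. ✗
8: ◇◇¬p is T. ✗
Satisfying worlds: {3}.

1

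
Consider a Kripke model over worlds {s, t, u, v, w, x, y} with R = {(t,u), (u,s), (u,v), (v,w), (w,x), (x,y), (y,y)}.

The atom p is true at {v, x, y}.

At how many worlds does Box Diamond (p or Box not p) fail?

s: no successors, so Box Diamond (p or Box not p) holds vacuously. ✓
t: successors {u}; Diamond (p or Box not p) there: u:T. ✓
u: successors {s, v}; Diamond (p or Box not p) there: s:F, v:F. ✗
v: successors {w}; Diamond (p or Box not p) there: w:T. ✓
w: successors {x}; Diamond (p or Box not p) there: x:T. ✓
x: successors {y}; Diamond (p or Box not p) there: y:T. ✓
y: successors {y}; Diamond (p or Box not p) there: y:T. ✓
Satisfying worlds: {s, t, v, w, x, y}.
So Box Diamond (p or Box not p) fails at the other 1 world.

1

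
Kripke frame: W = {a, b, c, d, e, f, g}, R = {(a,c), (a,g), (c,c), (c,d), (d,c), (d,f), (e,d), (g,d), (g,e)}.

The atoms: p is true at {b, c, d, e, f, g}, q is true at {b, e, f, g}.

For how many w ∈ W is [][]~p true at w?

a: successors {c, g}; []~p there: c:F, g:F. ✗
b: no successors, so [][]~p holds vacuously. ✓
c: successors {c, d}; []~p there: c:F, d:F. ✗
d: successors {c, f}; []~p there: c:F, f:T. ✗
e: successors {d}; []~p there: d:F. ✗
f: no successors, so [][]~p holds vacuously. ✓
g: successors {d, e}; []~p there: d:F, e:F. ✗
Satisfying worlds: {b, f}.

2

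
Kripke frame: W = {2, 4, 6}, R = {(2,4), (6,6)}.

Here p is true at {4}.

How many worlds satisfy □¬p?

2

2: successors {4}; ¬p there: 4:F. ✗
4: no successors, so □¬p holds vacuously. ✓
6: successors {6}; ¬p there: 6:T. ✓
Satisfying worlds: {4, 6}.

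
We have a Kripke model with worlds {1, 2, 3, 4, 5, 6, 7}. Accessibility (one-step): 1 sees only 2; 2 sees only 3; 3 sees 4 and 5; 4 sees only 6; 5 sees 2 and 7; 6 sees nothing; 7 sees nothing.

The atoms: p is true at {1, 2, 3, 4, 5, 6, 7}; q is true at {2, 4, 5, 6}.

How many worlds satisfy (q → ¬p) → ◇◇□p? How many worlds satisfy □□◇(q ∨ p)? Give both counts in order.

For (q → ¬p) → ◇◇□p:
1: q → ¬p is T, ◇◇□p is T. ✓
2: q → ¬p is F, ◇◇□p is T. ✓
3: q → ¬p is T, ◇◇□p is T. ✓
4: q → ¬p is F, ◇◇□p is F. ✓
5: q → ¬p is F, ◇◇□p is T. ✓
6: q → ¬p is F, ◇◇□p is F. ✓
7: q → ¬p is T, ◇◇□p is F. ✗
— 6 worlds.
For □□◇(q ∨ p):
1: successors {2}; □◇(q ∨ p) there: 2:T. ✓
2: successors {3}; □◇(q ∨ p) there: 3:T. ✓
3: successors {4, 5}; □◇(q ∨ p) there: 4:F, 5:F. ✗
4: successors {6}; □◇(q ∨ p) there: 6:T. ✓
5: successors {2, 7}; □◇(q ∨ p) there: 2:T, 7:T. ✓
6: no successors, so □□◇(q ∨ p) holds vacuously. ✓
7: no successors, so □□◇(q ∨ p) holds vacuously. ✓
— 6 worlds.

6 and 6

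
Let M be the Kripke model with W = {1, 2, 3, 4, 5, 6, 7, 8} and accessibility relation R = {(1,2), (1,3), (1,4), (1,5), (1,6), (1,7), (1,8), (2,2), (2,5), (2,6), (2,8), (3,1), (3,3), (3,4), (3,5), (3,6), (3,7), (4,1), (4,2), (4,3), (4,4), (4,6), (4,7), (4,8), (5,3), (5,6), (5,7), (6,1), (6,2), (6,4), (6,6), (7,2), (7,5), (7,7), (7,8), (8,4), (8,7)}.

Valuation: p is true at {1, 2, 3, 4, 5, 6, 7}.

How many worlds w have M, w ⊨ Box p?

1: successors {2, 3, 4, 5, 6, 7, 8}; p there: 2:T, 3:T, 4:T, 5:T, 6:T, 7:T, 8:F. ✗
2: successors {2, 5, 6, 8}; p there: 2:T, 5:T, 6:T, 8:F. ✗
3: successors {1, 3, 4, 5, 6, 7}; p there: 1:T, 3:T, 4:T, 5:T, 6:T, 7:T. ✓
4: successors {1, 2, 3, 4, 6, 7, 8}; p there: 1:T, 2:T, 3:T, 4:T, 6:T, 7:T, 8:F. ✗
5: successors {3, 6, 7}; p there: 3:T, 6:T, 7:T. ✓
6: successors {1, 2, 4, 6}; p there: 1:T, 2:T, 4:T, 6:T. ✓
7: successors {2, 5, 7, 8}; p there: 2:T, 5:T, 7:T, 8:F. ✗
8: successors {4, 7}; p there: 4:T, 7:T. ✓
Satisfying worlds: {3, 5, 6, 8}.

4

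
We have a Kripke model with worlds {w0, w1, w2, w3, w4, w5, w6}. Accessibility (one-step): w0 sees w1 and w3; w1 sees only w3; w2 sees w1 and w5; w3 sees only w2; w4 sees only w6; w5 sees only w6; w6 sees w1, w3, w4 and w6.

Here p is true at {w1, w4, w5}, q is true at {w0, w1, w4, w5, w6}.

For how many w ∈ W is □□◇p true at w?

1

w0: successors {w1, w3}; □◇p there: w1:F, w3:T. ✗
w1: successors {w3}; □◇p there: w3:T. ✓
w2: successors {w1, w5}; □◇p there: w1:F, w5:T. ✗
w3: successors {w2}; □◇p there: w2:F. ✗
w4: successors {w6}; □◇p there: w6:F. ✗
w5: successors {w6}; □◇p there: w6:F. ✗
w6: successors {w1, w3, w4, w6}; □◇p there: w1:F, w3:T, w4:T, w6:F. ✗
Satisfying worlds: {w1}.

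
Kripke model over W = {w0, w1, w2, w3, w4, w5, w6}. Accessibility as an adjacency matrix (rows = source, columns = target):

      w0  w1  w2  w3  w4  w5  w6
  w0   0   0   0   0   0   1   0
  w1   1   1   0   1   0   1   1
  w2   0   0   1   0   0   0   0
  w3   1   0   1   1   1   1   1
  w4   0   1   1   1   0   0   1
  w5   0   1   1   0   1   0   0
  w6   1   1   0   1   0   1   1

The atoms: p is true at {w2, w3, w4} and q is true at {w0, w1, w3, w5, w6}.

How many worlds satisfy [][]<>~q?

w0: successors {w5}; []<>~q there: w5:F. ✗
w1: successors {w0, w1, w3, w5, w6}; []<>~q there: w0:T, w1:F, w3:F, w5:F, w6:F. ✗
w2: successors {w2}; []<>~q there: w2:T. ✓
w3: successors {w0, w2, w3, w4, w5, w6}; []<>~q there: w0:T, w2:T, w3:F, w4:F, w5:F, w6:F. ✗
w4: successors {w1, w2, w3, w6}; []<>~q there: w1:F, w2:T, w3:F, w6:F. ✗
w5: successors {w1, w2, w4}; []<>~q there: w1:F, w2:T, w4:F. ✗
w6: successors {w0, w1, w3, w5, w6}; []<>~q there: w0:T, w1:F, w3:F, w5:F, w6:F. ✗
Satisfying worlds: {w2}.

1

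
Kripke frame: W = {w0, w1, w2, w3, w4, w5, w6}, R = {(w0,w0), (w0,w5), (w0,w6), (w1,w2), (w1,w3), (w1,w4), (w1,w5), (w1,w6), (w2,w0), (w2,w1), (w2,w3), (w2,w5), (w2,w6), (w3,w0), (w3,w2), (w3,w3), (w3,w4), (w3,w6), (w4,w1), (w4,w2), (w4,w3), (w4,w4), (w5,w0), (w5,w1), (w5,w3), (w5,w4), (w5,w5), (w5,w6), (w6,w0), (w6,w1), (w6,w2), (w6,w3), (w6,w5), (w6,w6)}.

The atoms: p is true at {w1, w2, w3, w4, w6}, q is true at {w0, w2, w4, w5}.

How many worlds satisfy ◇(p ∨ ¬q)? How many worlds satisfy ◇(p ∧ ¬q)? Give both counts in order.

7 and 7

For ◇(p ∨ ¬q):
w0: successors {w0, w5, w6}; p ∨ ¬q there: w0:F, w5:F, w6:T. ✓
w1: successors {w2, w3, w4, w5, w6}; p ∨ ¬q there: w2:T, w3:T, w4:T, w5:F, w6:T. ✓
w2: successors {w0, w1, w3, w5, w6}; p ∨ ¬q there: w0:F, w1:T, w3:T, w5:F, w6:T. ✓
w3: successors {w0, w2, w3, w4, w6}; p ∨ ¬q there: w0:F, w2:T, w3:T, w4:T, w6:T. ✓
w4: successors {w1, w2, w3, w4}; p ∨ ¬q there: w1:T, w2:T, w3:T, w4:T. ✓
w5: successors {w0, w1, w3, w4, w5, w6}; p ∨ ¬q there: w0:F, w1:T, w3:T, w4:T, w5:F, w6:T. ✓
w6: successors {w0, w1, w2, w3, w5, w6}; p ∨ ¬q there: w0:F, w1:T, w2:T, w3:T, w5:F, w6:T. ✓
— 7 worlds.
For ◇(p ∧ ¬q):
w0: successors {w0, w5, w6}; p ∧ ¬q there: w0:F, w5:F, w6:T. ✓
w1: successors {w2, w3, w4, w5, w6}; p ∧ ¬q there: w2:F, w3:T, w4:F, w5:F, w6:T. ✓
w2: successors {w0, w1, w3, w5, w6}; p ∧ ¬q there: w0:F, w1:T, w3:T, w5:F, w6:T. ✓
w3: successors {w0, w2, w3, w4, w6}; p ∧ ¬q there: w0:F, w2:F, w3:T, w4:F, w6:T. ✓
w4: successors {w1, w2, w3, w4}; p ∧ ¬q there: w1:T, w2:F, w3:T, w4:F. ✓
w5: successors {w0, w1, w3, w4, w5, w6}; p ∧ ¬q there: w0:F, w1:T, w3:T, w4:F, w5:F, w6:T. ✓
w6: successors {w0, w1, w2, w3, w5, w6}; p ∧ ¬q there: w0:F, w1:T, w2:F, w3:T, w5:F, w6:T. ✓
— 7 worlds.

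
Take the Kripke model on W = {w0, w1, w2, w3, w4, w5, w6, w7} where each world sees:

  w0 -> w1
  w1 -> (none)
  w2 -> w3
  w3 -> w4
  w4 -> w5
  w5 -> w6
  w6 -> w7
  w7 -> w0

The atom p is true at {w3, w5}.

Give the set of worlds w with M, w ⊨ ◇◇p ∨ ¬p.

w0: ◇◇p is F, ¬p is T. ✓
w1: ◇◇p is F, ¬p is T. ✓
w2: ◇◇p is F, ¬p is T. ✓
w3: ◇◇p is T, ¬p is F. ✓
w4: ◇◇p is F, ¬p is T. ✓
w5: ◇◇p is F, ¬p is F. ✗
w6: ◇◇p is F, ¬p is T. ✓
w7: ◇◇p is F, ¬p is T. ✓

{w0, w1, w2, w3, w4, w6, w7}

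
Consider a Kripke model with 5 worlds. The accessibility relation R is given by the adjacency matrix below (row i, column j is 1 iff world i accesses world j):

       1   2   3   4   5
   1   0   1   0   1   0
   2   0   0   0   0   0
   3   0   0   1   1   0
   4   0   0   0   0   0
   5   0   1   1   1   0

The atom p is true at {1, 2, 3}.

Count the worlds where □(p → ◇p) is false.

1: successors {2, 4}; p → ◇p there: 2:F, 4:T. ✗
2: no successors, so □(p → ◇p) holds vacuously. ✓
3: successors {3, 4}; p → ◇p there: 3:T, 4:T. ✓
4: no successors, so □(p → ◇p) holds vacuously. ✓
5: successors {2, 3, 4}; p → ◇p there: 2:F, 3:T, 4:T. ✗
Satisfying worlds: {2, 3, 4}.
So □(p → ◇p) fails at the other 2 worlds.

2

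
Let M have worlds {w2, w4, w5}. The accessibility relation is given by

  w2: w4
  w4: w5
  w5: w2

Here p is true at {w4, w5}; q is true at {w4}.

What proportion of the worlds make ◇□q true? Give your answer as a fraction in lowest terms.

w2: successors {w4}; □q there: w4:F. ✗
w4: successors {w5}; □q there: w5:F. ✗
w5: successors {w2}; □q there: w2:T. ✓
That's 1 of 3 worlds, so 1/3.

1/3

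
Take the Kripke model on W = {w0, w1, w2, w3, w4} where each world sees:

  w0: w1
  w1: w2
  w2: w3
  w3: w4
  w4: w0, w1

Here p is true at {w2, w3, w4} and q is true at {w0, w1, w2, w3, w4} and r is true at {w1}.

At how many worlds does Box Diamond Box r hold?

w0: successors {w1}; Diamond Box r there: w1:F. ✗
w1: successors {w2}; Diamond Box r there: w2:F. ✗
w2: successors {w3}; Diamond Box r there: w3:F. ✗
w3: successors {w4}; Diamond Box r there: w4:T. ✓
w4: successors {w0, w1}; Diamond Box r there: w0:F, w1:F. ✗
Satisfying worlds: {w3}.

1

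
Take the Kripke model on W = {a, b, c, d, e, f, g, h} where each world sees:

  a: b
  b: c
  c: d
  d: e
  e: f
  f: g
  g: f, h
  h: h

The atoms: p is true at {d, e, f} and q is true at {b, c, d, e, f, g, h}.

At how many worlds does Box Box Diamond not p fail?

a: successors {b}; Box Diamond not p there: b:F. ✗
b: successors {c}; Box Diamond not p there: c:F. ✗
c: successors {d}; Box Diamond not p there: d:F. ✗
d: successors {e}; Box Diamond not p there: e:T. ✓
e: successors {f}; Box Diamond not p there: f:T. ✓
f: successors {g}; Box Diamond not p there: g:T. ✓
g: successors {f, h}; Box Diamond not p there: f:T, h:T. ✓
h: successors {h}; Box Diamond not p there: h:T. ✓
Satisfying worlds: {d, e, f, g, h}.
So Box Box Diamond not p fails at the other 3 worlds.

3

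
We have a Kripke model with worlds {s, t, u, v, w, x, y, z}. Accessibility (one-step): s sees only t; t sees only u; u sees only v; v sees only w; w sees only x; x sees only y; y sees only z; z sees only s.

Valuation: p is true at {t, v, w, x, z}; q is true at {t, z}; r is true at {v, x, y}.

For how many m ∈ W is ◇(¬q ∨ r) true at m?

6

s: successors {t}; ¬q ∨ r there: t:F. ✗
t: successors {u}; ¬q ∨ r there: u:T. ✓
u: successors {v}; ¬q ∨ r there: v:T. ✓
v: successors {w}; ¬q ∨ r there: w:T. ✓
w: successors {x}; ¬q ∨ r there: x:T. ✓
x: successors {y}; ¬q ∨ r there: y:T. ✓
y: successors {z}; ¬q ∨ r there: z:F. ✗
z: successors {s}; ¬q ∨ r there: s:T. ✓
Satisfying worlds: {t, u, v, w, x, z}.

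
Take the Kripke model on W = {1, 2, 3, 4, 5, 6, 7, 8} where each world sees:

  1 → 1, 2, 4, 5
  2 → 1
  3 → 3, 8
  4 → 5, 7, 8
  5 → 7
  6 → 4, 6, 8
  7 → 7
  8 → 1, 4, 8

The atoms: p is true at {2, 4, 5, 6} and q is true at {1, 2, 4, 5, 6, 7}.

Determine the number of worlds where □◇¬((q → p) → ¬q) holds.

1: successors {1, 2, 4, 5}; ◇¬((q → p) → ¬q) there: 1:T, 2:F, 4:T, 5:F. ✗
2: successors {1}; ◇¬((q → p) → ¬q) there: 1:T. ✓
3: successors {3, 8}; ◇¬((q → p) → ¬q) there: 3:F, 8:T. ✗
4: successors {5, 7, 8}; ◇¬((q → p) → ¬q) there: 5:F, 7:F, 8:T. ✗
5: successors {7}; ◇¬((q → p) → ¬q) there: 7:F. ✗
6: successors {4, 6, 8}; ◇¬((q → p) → ¬q) there: 4:T, 6:T, 8:T. ✓
7: successors {7}; ◇¬((q → p) → ¬q) there: 7:F. ✗
8: successors {1, 4, 8}; ◇¬((q → p) → ¬q) there: 1:T, 4:T, 8:T. ✓
Satisfying worlds: {2, 6, 8}.

3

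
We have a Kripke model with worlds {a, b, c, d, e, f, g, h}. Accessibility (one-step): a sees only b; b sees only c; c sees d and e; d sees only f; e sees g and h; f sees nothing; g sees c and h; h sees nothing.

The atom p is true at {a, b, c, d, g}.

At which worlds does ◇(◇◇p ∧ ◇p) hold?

a: successors {b}; ◇◇p ∧ ◇p there: b:T. ✓
b: successors {c}; ◇◇p ∧ ◇p there: c:T. ✓
c: successors {d, e}; ◇◇p ∧ ◇p there: d:F, e:T. ✓
d: successors {f}; ◇◇p ∧ ◇p there: f:F. ✗
e: successors {g, h}; ◇◇p ∧ ◇p there: g:T, h:F. ✓
f: no successors, so ◇(◇◇p ∧ ◇p) fails. ✗
g: successors {c, h}; ◇◇p ∧ ◇p there: c:T, h:F. ✓
h: no successors, so ◇(◇◇p ∧ ◇p) fails. ✗

{a, b, c, e, g}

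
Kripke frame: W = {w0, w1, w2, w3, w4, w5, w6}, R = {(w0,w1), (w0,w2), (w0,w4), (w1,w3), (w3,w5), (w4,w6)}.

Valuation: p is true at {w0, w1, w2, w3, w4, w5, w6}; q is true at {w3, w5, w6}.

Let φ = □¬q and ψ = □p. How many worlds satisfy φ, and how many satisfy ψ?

For □¬q:
w0: successors {w1, w2, w4}; ¬q there: w1:T, w2:T, w4:T. ✓
w1: successors {w3}; ¬q there: w3:F. ✗
w2: no successors, so □¬q holds vacuously. ✓
w3: successors {w5}; ¬q there: w5:F. ✗
w4: successors {w6}; ¬q there: w6:F. ✗
w5: no successors, so □¬q holds vacuously. ✓
w6: no successors, so □¬q holds vacuously. ✓
— 4 worlds.
For □p:
w0: successors {w1, w2, w4}; p there: w1:T, w2:T, w4:T. ✓
w1: successors {w3}; p there: w3:T. ✓
w2: no successors, so □p holds vacuously. ✓
w3: successors {w5}; p there: w5:T. ✓
w4: successors {w6}; p there: w6:T. ✓
w5: no successors, so □p holds vacuously. ✓
w6: no successors, so □p holds vacuously. ✓
— 7 worlds.

4 and 7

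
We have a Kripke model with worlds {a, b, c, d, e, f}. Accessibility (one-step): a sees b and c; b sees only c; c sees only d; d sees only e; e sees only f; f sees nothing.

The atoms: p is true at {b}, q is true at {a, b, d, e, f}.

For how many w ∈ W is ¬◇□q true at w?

1

a: ◇□q is T. ✗
b: ◇□q is T. ✗
c: ◇□q is T. ✗
d: ◇□q is T. ✗
e: ◇□q is T. ✗
f: ◇□q is F. ✓
Satisfying worlds: {f}.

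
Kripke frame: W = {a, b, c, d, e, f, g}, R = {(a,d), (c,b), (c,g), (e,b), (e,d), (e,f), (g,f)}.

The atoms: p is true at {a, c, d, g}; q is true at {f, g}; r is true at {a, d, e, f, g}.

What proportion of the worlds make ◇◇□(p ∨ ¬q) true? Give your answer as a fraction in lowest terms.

a: successors {d}; ◇□(p ∨ ¬q) there: d:F. ✗
b: no successors, so ◇◇□(p ∨ ¬q) fails. ✗
c: successors {b, g}; ◇□(p ∨ ¬q) there: b:F, g:T. ✓
d: no successors, so ◇◇□(p ∨ ¬q) fails. ✗
e: successors {b, d, f}; ◇□(p ∨ ¬q) there: b:F, d:F, f:F. ✗
f: no successors, so ◇◇□(p ∨ ¬q) fails. ✗
g: successors {f}; ◇□(p ∨ ¬q) there: f:F. ✗
That's 1 of 7 worlds, so 1/7.

1/7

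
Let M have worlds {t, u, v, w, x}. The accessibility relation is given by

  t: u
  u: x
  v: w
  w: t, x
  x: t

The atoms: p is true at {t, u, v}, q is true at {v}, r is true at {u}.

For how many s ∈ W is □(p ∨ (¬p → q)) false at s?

3

t: successors {u}; p ∨ (¬p → q) there: u:T. ✓
u: successors {x}; p ∨ (¬p → q) there: x:F. ✗
v: successors {w}; p ∨ (¬p → q) there: w:F. ✗
w: successors {t, x}; p ∨ (¬p → q) there: t:T, x:F. ✗
x: successors {t}; p ∨ (¬p → q) there: t:T. ✓
Satisfying worlds: {t, x}.
So □(p ∨ (¬p → q)) fails at the other 3 worlds.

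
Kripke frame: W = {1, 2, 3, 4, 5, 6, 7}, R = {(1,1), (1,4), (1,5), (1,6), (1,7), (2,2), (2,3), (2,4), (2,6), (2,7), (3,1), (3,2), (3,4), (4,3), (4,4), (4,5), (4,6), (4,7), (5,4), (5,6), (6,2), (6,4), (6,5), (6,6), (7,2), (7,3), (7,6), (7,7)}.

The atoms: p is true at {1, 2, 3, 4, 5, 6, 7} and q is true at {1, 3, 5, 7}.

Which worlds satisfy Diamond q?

1: successors {1, 4, 5, 6, 7}; q there: 1:T, 4:F, 5:T, 6:F, 7:T. ✓
2: successors {2, 3, 4, 6, 7}; q there: 2:F, 3:T, 4:F, 6:F, 7:T. ✓
3: successors {1, 2, 4}; q there: 1:T, 2:F, 4:F. ✓
4: successors {3, 4, 5, 6, 7}; q there: 3:T, 4:F, 5:T, 6:F, 7:T. ✓
5: successors {4, 6}; q there: 4:F, 6:F. ✗
6: successors {2, 4, 5, 6}; q there: 2:F, 4:F, 5:T, 6:F. ✓
7: successors {2, 3, 6, 7}; q there: 2:F, 3:T, 6:F, 7:T. ✓

{1, 2, 3, 4, 6, 7}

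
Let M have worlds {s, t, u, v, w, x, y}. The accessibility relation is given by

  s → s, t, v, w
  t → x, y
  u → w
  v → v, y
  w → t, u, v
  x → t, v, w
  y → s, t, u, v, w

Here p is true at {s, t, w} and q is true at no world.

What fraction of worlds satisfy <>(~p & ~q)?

6/7

s: successors {s, t, v, w}; ~p & ~q there: s:F, t:F, v:T, w:F. ✓
t: successors {x, y}; ~p & ~q there: x:T, y:T. ✓
u: successors {w}; ~p & ~q there: w:F. ✗
v: successors {v, y}; ~p & ~q there: v:T, y:T. ✓
w: successors {t, u, v}; ~p & ~q there: t:F, u:T, v:T. ✓
x: successors {t, v, w}; ~p & ~q there: t:F, v:T, w:F. ✓
y: successors {s, t, u, v, w}; ~p & ~q there: s:F, t:F, u:T, v:T, w:F. ✓
That's 6 of 7 worlds, so 6/7.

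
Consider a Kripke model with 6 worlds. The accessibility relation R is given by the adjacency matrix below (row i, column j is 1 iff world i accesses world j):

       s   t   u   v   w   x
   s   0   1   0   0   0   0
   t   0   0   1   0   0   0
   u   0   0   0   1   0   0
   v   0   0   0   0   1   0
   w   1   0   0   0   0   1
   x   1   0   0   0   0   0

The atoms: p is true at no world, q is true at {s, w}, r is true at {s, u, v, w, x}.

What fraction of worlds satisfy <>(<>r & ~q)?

2/3

s: successors {t}; <>r & ~q there: t:T. ✓
t: successors {u}; <>r & ~q there: u:T. ✓
u: successors {v}; <>r & ~q there: v:T. ✓
v: successors {w}; <>r & ~q there: w:F. ✗
w: successors {s, x}; <>r & ~q there: s:F, x:T. ✓
x: successors {s}; <>r & ~q there: s:F. ✗
That's 4 of 6 worlds, so 4/6 = 2/3.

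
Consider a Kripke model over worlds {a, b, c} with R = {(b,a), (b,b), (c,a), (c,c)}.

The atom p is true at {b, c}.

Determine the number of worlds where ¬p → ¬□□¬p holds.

a: ¬p is T, ¬□□¬p is F. ✗
b: ¬p is F, ¬□□¬p is T. ✓
c: ¬p is F, ¬□□¬p is T. ✓
Satisfying worlds: {b, c}.

2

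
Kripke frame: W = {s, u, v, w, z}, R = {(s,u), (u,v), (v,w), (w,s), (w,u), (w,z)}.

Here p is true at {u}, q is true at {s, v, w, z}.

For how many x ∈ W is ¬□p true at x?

s: □p is T. ✗
u: □p is F. ✓
v: □p is F. ✓
w: □p is F. ✓
z: □p is T. ✗
Satisfying worlds: {u, v, w}.

3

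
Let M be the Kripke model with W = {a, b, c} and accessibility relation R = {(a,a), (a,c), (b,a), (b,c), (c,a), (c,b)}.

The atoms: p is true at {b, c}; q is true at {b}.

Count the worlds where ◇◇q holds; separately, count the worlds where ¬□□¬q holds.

2 and 2

For ◇◇q:
a: successors {a, c}; ◇q there: a:F, c:T. ✓
b: successors {a, c}; ◇q there: a:F, c:T. ✓
c: successors {a, b}; ◇q there: a:F, b:F. ✗
— 2 worlds.
For ¬□□¬q:
a: □□¬q is F. ✓
b: □□¬q is F. ✓
c: □□¬q is T. ✗
— 2 worlds.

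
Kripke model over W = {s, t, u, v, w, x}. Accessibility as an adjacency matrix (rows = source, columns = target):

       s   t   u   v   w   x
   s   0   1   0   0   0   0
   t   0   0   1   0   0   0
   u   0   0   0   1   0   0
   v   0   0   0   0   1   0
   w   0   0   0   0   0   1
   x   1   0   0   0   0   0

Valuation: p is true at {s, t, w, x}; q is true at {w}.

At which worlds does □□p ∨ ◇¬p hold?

s: □□p is F, ◇¬p is F. ✗
t: □□p is F, ◇¬p is T. ✓
u: □□p is T, ◇¬p is T. ✓
v: □□p is T, ◇¬p is F. ✓
w: □□p is T, ◇¬p is F. ✓
x: □□p is T, ◇¬p is F. ✓

{t, u, v, w, x}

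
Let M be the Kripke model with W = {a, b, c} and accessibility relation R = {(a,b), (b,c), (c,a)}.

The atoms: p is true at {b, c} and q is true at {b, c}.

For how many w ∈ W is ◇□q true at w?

2

a: successors {b}; □q there: b:T. ✓
b: successors {c}; □q there: c:F. ✗
c: successors {a}; □q there: a:T. ✓
Satisfying worlds: {a, c}.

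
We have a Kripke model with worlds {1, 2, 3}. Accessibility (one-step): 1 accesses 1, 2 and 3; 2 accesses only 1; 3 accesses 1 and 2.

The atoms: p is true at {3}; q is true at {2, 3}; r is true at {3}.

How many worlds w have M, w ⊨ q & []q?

1: q is F, []q is F. ✗
2: q is T, []q is F. ✗
3: q is T, []q is F. ✗
Satisfying worlds: ∅.

0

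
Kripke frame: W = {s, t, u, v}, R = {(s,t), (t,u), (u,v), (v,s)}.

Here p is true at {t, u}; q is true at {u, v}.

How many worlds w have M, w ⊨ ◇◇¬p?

2

s: successors {t}; ◇¬p there: t:F. ✗
t: successors {u}; ◇¬p there: u:T. ✓
u: successors {v}; ◇¬p there: v:T. ✓
v: successors {s}; ◇¬p there: s:F. ✗
Satisfying worlds: {t, u}.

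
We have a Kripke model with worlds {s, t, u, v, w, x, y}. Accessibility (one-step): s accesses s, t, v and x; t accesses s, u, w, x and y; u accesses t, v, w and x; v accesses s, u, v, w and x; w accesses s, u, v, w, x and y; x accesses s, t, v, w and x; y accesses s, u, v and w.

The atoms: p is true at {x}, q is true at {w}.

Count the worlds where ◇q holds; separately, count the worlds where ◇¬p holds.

For ◇q:
s: successors {s, t, v, x}; q there: s:F, t:F, v:F, x:F. ✗
t: successors {s, u, w, x, y}; q there: s:F, u:F, w:T, x:F, y:F. ✓
u: successors {t, v, w, x}; q there: t:F, v:F, w:T, x:F. ✓
v: successors {s, u, v, w, x}; q there: s:F, u:F, v:F, w:T, x:F. ✓
w: successors {s, u, v, w, x, y}; q there: s:F, u:F, v:F, w:T, x:F, y:F. ✓
x: successors {s, t, v, w, x}; q there: s:F, t:F, v:F, w:T, x:F. ✓
y: successors {s, u, v, w}; q there: s:F, u:F, v:F, w:T. ✓
— 6 worlds.
For ◇¬p:
s: successors {s, t, v, x}; ¬p there: s:T, t:T, v:T, x:F. ✓
t: successors {s, u, w, x, y}; ¬p there: s:T, u:T, w:T, x:F, y:T. ✓
u: successors {t, v, w, x}; ¬p there: t:T, v:T, w:T, x:F. ✓
v: successors {s, u, v, w, x}; ¬p there: s:T, u:T, v:T, w:T, x:F. ✓
w: successors {s, u, v, w, x, y}; ¬p there: s:T, u:T, v:T, w:T, x:F, y:T. ✓
x: successors {s, t, v, w, x}; ¬p there: s:T, t:T, v:T, w:T, x:F. ✓
y: successors {s, u, v, w}; ¬p there: s:T, u:T, v:T, w:T. ✓
— 7 worlds.

6 and 7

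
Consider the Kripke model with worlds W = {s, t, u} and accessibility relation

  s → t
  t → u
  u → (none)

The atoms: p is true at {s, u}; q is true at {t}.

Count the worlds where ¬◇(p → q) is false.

1

s: ◇(p → q) is T. ✗
t: ◇(p → q) is F. ✓
u: ◇(p → q) is F. ✓
Satisfying worlds: {t, u}.
So ¬◇(p → q) fails at the other 1 world.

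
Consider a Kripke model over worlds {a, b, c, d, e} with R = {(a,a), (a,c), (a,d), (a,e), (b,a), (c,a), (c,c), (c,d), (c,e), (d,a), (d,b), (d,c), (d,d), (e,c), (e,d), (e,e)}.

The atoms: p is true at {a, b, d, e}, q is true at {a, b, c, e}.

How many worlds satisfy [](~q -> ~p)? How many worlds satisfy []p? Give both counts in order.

For [](~q -> ~p):
a: successors {a, c, d, e}; ~q -> ~p there: a:T, c:T, d:F, e:T. ✗
b: successors {a}; ~q -> ~p there: a:T. ✓
c: successors {a, c, d, e}; ~q -> ~p there: a:T, c:T, d:F, e:T. ✗
d: successors {a, b, c, d}; ~q -> ~p there: a:T, b:T, c:T, d:F. ✗
e: successors {c, d, e}; ~q -> ~p there: c:T, d:F, e:T. ✗
— 1 world.
For []p:
a: successors {a, c, d, e}; p there: a:T, c:F, d:T, e:T. ✗
b: successors {a}; p there: a:T. ✓
c: successors {a, c, d, e}; p there: a:T, c:F, d:T, e:T. ✗
d: successors {a, b, c, d}; p there: a:T, b:T, c:F, d:T. ✗
e: successors {c, d, e}; p there: c:F, d:T, e:T. ✗
— 1 world.

1 and 1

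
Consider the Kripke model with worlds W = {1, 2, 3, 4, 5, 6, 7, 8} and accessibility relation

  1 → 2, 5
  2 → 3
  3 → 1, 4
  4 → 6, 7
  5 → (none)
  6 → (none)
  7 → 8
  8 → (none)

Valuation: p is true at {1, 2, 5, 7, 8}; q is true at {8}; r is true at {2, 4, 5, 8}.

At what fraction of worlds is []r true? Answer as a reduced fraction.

1: successors {2, 5}; r there: 2:T, 5:T. ✓
2: successors {3}; r there: 3:F. ✗
3: successors {1, 4}; r there: 1:F, 4:T. ✗
4: successors {6, 7}; r there: 6:F, 7:F. ✗
5: no successors, so []r holds vacuously. ✓
6: no successors, so []r holds vacuously. ✓
7: successors {8}; r there: 8:T. ✓
8: no successors, so []r holds vacuously. ✓
That's 5 of 8 worlds, so 5/8.

5/8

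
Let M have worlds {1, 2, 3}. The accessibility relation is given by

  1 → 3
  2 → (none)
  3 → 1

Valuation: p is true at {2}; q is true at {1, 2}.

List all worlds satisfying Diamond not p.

{1, 3}

1: successors {3}; not p there: 3:T. ✓
2: no successors, so Diamond not p fails. ✗
3: successors {1}; not p there: 1:T. ✓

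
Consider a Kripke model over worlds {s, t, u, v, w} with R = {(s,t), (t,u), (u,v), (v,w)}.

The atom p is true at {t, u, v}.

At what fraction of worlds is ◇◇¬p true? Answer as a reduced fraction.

s: successors {t}; ◇¬p there: t:F. ✗
t: successors {u}; ◇¬p there: u:F. ✗
u: successors {v}; ◇¬p there: v:T. ✓
v: successors {w}; ◇¬p there: w:F. ✗
w: no successors, so ◇◇¬p fails. ✗
That's 1 of 5 worlds, so 1/5.

1/5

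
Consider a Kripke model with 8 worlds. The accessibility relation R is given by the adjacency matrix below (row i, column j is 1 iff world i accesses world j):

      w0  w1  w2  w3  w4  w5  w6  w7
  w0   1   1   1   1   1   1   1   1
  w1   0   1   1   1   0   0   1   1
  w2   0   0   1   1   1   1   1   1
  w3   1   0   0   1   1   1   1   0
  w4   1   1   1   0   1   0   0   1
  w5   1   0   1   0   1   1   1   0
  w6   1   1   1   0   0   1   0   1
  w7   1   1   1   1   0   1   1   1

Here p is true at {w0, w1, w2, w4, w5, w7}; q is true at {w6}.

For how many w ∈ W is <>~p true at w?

6

w0: successors {w0, w1, w2, w3, w4, w5, w6, w7}; ~p there: w0:F, w1:F, w2:F, w3:T, w4:F, w5:F, w6:T, w7:F. ✓
w1: successors {w1, w2, w3, w6, w7}; ~p there: w1:F, w2:F, w3:T, w6:T, w7:F. ✓
w2: successors {w2, w3, w4, w5, w6, w7}; ~p there: w2:F, w3:T, w4:F, w5:F, w6:T, w7:F. ✓
w3: successors {w0, w3, w4, w5, w6}; ~p there: w0:F, w3:T, w4:F, w5:F, w6:T. ✓
w4: successors {w0, w1, w2, w4, w7}; ~p there: w0:F, w1:F, w2:F, w4:F, w7:F. ✗
w5: successors {w0, w2, w4, w5, w6}; ~p there: w0:F, w2:F, w4:F, w5:F, w6:T. ✓
w6: successors {w0, w1, w2, w5, w7}; ~p there: w0:F, w1:F, w2:F, w5:F, w7:F. ✗
w7: successors {w0, w1, w2, w3, w5, w6, w7}; ~p there: w0:F, w1:F, w2:F, w3:T, w5:F, w6:T, w7:F. ✓
Satisfying worlds: {w0, w1, w2, w3, w5, w7}.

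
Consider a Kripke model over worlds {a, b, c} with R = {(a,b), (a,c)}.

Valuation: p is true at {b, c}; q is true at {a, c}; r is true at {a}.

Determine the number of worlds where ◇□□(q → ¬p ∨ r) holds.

a: successors {b, c}; □□(q → ¬p ∨ r) there: b:T, c:T. ✓
b: no successors, so ◇□□(q → ¬p ∨ r) fails. ✗
c: no successors, so ◇□□(q → ¬p ∨ r) fails. ✗
Satisfying worlds: {a}.

1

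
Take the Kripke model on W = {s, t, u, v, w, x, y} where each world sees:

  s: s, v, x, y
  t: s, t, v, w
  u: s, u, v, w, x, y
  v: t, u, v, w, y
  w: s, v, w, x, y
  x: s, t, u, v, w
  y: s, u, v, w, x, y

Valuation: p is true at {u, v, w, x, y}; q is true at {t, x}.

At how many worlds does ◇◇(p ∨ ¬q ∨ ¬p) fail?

s: successors {s, v, x, y}; ◇(p ∨ ¬q ∨ ¬p) there: s:T, v:T, x:T, y:T. ✓
t: successors {s, t, v, w}; ◇(p ∨ ¬q ∨ ¬p) there: s:T, t:T, v:T, w:T. ✓
u: successors {s, u, v, w, x, y}; ◇(p ∨ ¬q ∨ ¬p) there: s:T, u:T, v:T, w:T, x:T, y:T. ✓
v: successors {t, u, v, w, y}; ◇(p ∨ ¬q ∨ ¬p) there: t:T, u:T, v:T, w:T, y:T. ✓
w: successors {s, v, w, x, y}; ◇(p ∨ ¬q ∨ ¬p) there: s:T, v:T, w:T, x:T, y:T. ✓
x: successors {s, t, u, v, w}; ◇(p ∨ ¬q ∨ ¬p) there: s:T, t:T, u:T, v:T, w:T. ✓
y: successors {s, u, v, w, x, y}; ◇(p ∨ ¬q ∨ ¬p) there: s:T, u:T, v:T, w:T, x:T, y:T. ✓
Satisfying worlds: {s, t, u, v, w, x, y}.
So ◇◇(p ∨ ¬q ∨ ¬p) fails at the other 0 worlds.

0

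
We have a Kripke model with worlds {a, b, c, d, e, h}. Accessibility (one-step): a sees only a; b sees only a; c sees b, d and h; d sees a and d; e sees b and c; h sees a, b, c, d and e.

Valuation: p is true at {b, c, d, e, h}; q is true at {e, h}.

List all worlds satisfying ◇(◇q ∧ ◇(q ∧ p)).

a: successors {a}; ◇q ∧ ◇(q ∧ p) there: a:F. ✗
b: successors {a}; ◇q ∧ ◇(q ∧ p) there: a:F. ✗
c: successors {b, d, h}; ◇q ∧ ◇(q ∧ p) there: b:F, d:F, h:T. ✓
d: successors {a, d}; ◇q ∧ ◇(q ∧ p) there: a:F, d:F. ✗
e: successors {b, c}; ◇q ∧ ◇(q ∧ p) there: b:F, c:T. ✓
h: successors {a, b, c, d, e}; ◇q ∧ ◇(q ∧ p) there: a:F, b:F, c:T, d:F, e:F. ✓

{c, e, h}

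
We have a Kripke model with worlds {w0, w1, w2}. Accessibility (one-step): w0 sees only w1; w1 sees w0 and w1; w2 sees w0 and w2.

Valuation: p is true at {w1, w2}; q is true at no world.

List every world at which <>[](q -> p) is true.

{w0, w1, w2}

w0: successors {w1}; [](q -> p) there: w1:T. ✓
w1: successors {w0, w1}; [](q -> p) there: w0:T, w1:T. ✓
w2: successors {w0, w2}; [](q -> p) there: w0:T, w2:T. ✓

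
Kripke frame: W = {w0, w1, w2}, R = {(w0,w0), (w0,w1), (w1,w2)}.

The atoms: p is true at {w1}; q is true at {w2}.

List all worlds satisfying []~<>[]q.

w0: successors {w0, w1}; ~<>[]q there: w0:F, w1:F. ✗
w1: successors {w2}; ~<>[]q there: w2:T. ✓
w2: no successors, so []~<>[]q holds vacuously. ✓

{w1, w2}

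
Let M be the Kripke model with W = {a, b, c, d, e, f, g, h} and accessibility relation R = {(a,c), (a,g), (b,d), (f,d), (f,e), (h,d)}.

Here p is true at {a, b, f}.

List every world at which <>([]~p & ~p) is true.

a: successors {c, g}; []~p & ~p there: c:T, g:T. ✓
b: successors {d}; []~p & ~p there: d:T. ✓
c: no successors, so <>([]~p & ~p) fails. ✗
d: no successors, so <>([]~p & ~p) fails. ✗
e: no successors, so <>([]~p & ~p) fails. ✗
f: successors {d, e}; []~p & ~p there: d:T, e:T. ✓
g: no successors, so <>([]~p & ~p) fails. ✗
h: successors {d}; []~p & ~p there: d:T. ✓

{a, b, f, h}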